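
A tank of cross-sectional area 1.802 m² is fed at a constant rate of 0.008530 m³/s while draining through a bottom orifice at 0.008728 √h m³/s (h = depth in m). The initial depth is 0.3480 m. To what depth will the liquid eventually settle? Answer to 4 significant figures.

0.9551 m

Level balance: A dh/dt = 0.008530 − 0.008728 √h. Setting dh/dt = 0:
Q_in = 0.008728 √h_ss ⇒ √h_ss = 0.008530/0.008728 = 0.977314.
h_ss = 0.977314² = 0.955143 m. (Since h₀ = 0.3480 m < h_ss, the level will rise toward this value.)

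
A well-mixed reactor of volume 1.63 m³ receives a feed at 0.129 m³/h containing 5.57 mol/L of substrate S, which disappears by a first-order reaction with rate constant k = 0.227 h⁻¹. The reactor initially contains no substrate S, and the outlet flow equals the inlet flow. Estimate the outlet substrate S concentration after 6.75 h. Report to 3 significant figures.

1.26 mol/L

Accumulation = in − out − consumed: V dC/dt = Q C_in − Q C − k V C.
dC/dt = (Q/V) C_in − (Q/V + k) C; effective rate a = Q/V + k = 0.079141 + 0.227 = 0.30614 h⁻¹.
C_ss = Q C_in/(Q + kV) = 1.4399 mol/L; C(t) = C_ss + (C₀ − C_ss) e^(−a t).
C(6.75) = 1.4399 + (-1.4399)·e^(−0.30614·6.75) = 1.4399 + (-1.4399)·0.12663 = 1.2576 mol/L.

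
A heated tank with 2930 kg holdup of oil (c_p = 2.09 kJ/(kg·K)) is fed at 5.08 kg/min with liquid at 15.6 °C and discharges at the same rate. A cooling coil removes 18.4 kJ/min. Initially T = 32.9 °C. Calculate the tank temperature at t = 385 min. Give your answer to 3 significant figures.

23.6 °C

M c_p dT/dt = ṁ c_p (T_in − T) − Q̇.
τ = M/ṁ = 576.77 min; T_ss = T_in − Q̇/(ṁ c_p) = 15.6 − 18.4/(5.08·2.09) = 13.867 °C.
T approaches T_ss exponentially: T(t) = T_ss + (T₀ − T_ss) e^(−t/τ).
T(385) = 13.867 + (19.033)·e^(−385/576.77) = 13.867 + (19.033)·0.51299 = 23.631 °C.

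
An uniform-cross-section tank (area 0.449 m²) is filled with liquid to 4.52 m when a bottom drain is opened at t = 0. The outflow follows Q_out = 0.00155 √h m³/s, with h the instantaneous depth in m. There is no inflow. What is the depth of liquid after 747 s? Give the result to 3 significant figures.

0.700 m

Mass balance (ρ constant): A dh/dt = −0.00155 √h.
This is separable: 2 d(√h)/dt = −0.00155/A, so √h = √h₀ − (0.00155/(2A)) t.
√h = √4.52 − 0.00155·747/(2·0.449) = 2.1260 − 1.2894 = 0.83666.
h = 0.83666² = 0.70001 m.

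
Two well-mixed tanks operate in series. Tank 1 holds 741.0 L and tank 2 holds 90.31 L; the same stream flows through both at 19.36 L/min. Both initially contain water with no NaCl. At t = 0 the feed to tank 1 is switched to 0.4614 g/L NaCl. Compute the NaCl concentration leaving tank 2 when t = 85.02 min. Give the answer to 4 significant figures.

Species balance on tank i: dCᵢ/dt = (Cᵢ₋₁ − Cᵢ)/τᵢ with τᵢ = Vᵢ/Q.
τ₁ = 741.0/19.36 = 38.2748 min; τ₂ = 90.31/19.36 = 4.66477 min.
Tank 1: C₁ = C_in(1 − e^(−t/τ₁)). Tank 2 (τ₁ ≠ τ₂): C₂ = C_in[1 − (τ₁ e^(−t/τ₁) − τ₂ e^(−t/τ₂))/(τ₁ − τ₂)].
At t = 85.02: e^(−t/τ₁) = 0.108467, e^(−t/τ₂) = 1.21496e-08.
C₂ = 0.4614·[1 − (38.2748·0.108467 − 4.66477·1.21496e-08)/(33.6100)] = 0.4614·0.876478 = 0.404407 g/L.

0.4044 g/L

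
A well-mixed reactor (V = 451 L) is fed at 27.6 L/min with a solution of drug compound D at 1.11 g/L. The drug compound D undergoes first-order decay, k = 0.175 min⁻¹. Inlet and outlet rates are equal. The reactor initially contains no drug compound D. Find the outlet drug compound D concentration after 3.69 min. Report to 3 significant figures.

0.167 g/L

Accumulation = in − out − consumed: V dC/dt = Q C_in − Q C − k V C.
dC/dt = (Q/V) C_in − (Q/V + k) C; effective rate a = Q/V + k = 0.061197 + 0.175 = 0.23620 min⁻¹.
C_ss = Q C_in/(Q + kV) = 0.28759 g/L; C(t) = C_ss + (C₀ − C_ss) e^(−a t).
C(3.69) = 0.28759 + (-0.28759)·e^(−0.23620·3.69) = 0.28759 + (-0.28759)·0.41830 = 0.16730 g/L.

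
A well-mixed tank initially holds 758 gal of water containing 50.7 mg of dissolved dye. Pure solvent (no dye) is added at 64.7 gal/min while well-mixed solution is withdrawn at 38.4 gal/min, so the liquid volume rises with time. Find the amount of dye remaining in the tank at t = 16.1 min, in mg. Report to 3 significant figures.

Let m(t) be the amount of dye. Volume: V(t) = V₀ + (Q_in − Q_out) t = 758 + 26.300 t; V(16.1) = 1181.4 gal.
Species balance (pure solvent in): dm/dt = −Q_out · m/V(t).
dm/m = −Q_out dt/(V₀ + 26.300 t); integrating gives ln(m/m₀) = −(Q_out/(Q_in−Q_out)) ln(V/V₀).
m = m₀ (V₀/V)^(Q_out/(Q_in−Q_out)) = 50.7 × (758/1181.4)^(1.4601) = 26.521 mg.

26.5 mg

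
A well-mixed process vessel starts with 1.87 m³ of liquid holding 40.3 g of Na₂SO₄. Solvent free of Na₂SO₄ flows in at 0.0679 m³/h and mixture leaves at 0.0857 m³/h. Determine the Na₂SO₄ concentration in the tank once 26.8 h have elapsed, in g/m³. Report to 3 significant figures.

Total volume: dV/dt = Q_in − Q_out = -0.017800 m³/h, so V(t) = 1.87 − 0.017800 t and V(26.8) = 1.3930 m³.
Species balance (pure solvent in): dm/dt = −Q_out · m/V(t).
Separate: dm/m = −Q_out dt/V(t) ⇒ ln(m/m₀) = −(Q_out/(Q_in−Q_out)) ln(V/V₀).
m = m₀ (V₀/V)^(Q_out/(Q_in−Q_out)) = 40.3 × (1.87/1.3930)^(-4.8146) = 9.7612 g.
C = m/V = 9.7612/1.3930 = 7.0075 g/m³.

7.01 g/m³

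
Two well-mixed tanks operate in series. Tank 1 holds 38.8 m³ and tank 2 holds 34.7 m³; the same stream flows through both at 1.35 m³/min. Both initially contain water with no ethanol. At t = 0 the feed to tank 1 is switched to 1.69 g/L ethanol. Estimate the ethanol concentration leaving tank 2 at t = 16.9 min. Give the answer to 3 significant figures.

Time constants: τᵢ = Vᵢ/Q for each well-mixed tank.
τ₁ = 38.8/1.35 = 28.741 min; τ₂ = 34.7/1.35 = 25.704 min.
Solving the cascade with C₁(0)=C₂(0)=0 gives C₂(t) = C_in[1 − (τ₁ e^(−t/τ₁) − τ₂ e^(−t/τ₂))/(τ₁ − τ₂)].
At t = 16.9: e^(−t/τ₁) = 0.55543, e^(−t/τ₂) = 0.51815.
C₂ = 1.69·[1 − (28.741·0.55543 − 25.704·0.51815)/(3.0370)] = 1.69·0.12906 = 0.21811 g/L.

0.218 g/L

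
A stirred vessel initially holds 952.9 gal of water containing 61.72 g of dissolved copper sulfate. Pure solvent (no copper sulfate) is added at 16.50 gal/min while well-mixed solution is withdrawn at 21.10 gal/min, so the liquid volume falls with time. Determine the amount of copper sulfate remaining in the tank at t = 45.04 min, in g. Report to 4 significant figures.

Let m(t) be the amount of copper sulfate. Volume: V(t) = V₀ + (Q_in − Q_out) t = 952.9 − 4.60000 t; V(45.04) = 745.716 gal.
Solute balance: dm/dt = 0 − Q_out C = −Q_out m/V(t).
dm/m = −Q_out dt/(V₀ − 4.60000 t); integrating gives ln(m/m₀) = −(Q_out/(Q_in−Q_out)) ln(V/V₀).
m = m₀ (V₀/V)^(Q_out/(Q_in−Q_out)) = 61.72 × (952.9/745.716)^(-4.58696) = 20.0463 g.

20.05 g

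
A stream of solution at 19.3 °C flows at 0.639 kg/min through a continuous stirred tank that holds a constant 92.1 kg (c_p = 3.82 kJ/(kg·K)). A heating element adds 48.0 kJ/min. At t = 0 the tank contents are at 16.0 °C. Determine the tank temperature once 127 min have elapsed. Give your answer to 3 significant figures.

M c_p dT/dt = ṁ c_p (T_in − T) + Q̇.
τ = M/ṁ = 144.13 min; T_ss = T_in + Q̇/(ṁ c_p) = 19.3 + 48.0/(0.639·3.82) = 38.964 °C.
T approaches T_ss exponentially: T(t) = T_ss + (T₀ − T_ss) e^(−t/τ).
T(127) = 38.964 + (-22.964)·e^(−127/144.13) = 38.964 + (-22.964)·0.41431 = 29.450 °C.

29.4 °C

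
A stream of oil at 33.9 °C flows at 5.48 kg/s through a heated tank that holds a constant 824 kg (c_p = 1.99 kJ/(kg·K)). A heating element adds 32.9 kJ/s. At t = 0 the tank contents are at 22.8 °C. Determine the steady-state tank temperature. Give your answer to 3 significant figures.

M c_p dT/dt = ṁ c_p (T_in − T) + Q̇.
At steady state dT/dt = 0 ⇒ T_ss = T_in + Q̇/(ṁ c_p) = 33.9 + 32.9/(5.48·1.99) = 36.917 °C.

36.9 °C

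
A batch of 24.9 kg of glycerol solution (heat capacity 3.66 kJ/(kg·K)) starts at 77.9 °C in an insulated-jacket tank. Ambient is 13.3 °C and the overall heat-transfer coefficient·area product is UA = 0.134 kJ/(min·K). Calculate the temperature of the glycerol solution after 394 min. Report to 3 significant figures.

Lumped-capacitance energy balance: M c_p dT/dt = UA(T_amb − T).
dT/dt = (T_ss − T)/τ with T_ss = T_amb = 13.300 °C, τ = M c_p/UA = 24.9·3.66/0.134 = 680.10 min.
Integrating: T(t) = T_ss + (T₀ − T_ss) e^(−t/τ).
T(394) = 13.300 + (64.600)·0.56028 = 49.494 °C.

49.5 °C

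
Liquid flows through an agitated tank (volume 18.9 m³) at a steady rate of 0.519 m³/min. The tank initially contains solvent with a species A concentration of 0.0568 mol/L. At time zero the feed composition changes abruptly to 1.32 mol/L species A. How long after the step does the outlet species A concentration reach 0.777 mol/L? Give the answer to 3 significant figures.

Species balance: V dC/dt = Q(C_in − C) ⇒ τ = V/Q = 36.416 min.
C(t) = C_in + (C₀ − C_in) e^(−t/τ). Set C = 0.777 and solve for t:
e^(−t/τ) = (C − C_in)/(C₀ − C_in) = (0.777 − 1.32)/(0.0568 − 1.32) = 0.42986
t = −τ ln(…) = 36.416 × 0.84429 = 30.746 min.

30.7 min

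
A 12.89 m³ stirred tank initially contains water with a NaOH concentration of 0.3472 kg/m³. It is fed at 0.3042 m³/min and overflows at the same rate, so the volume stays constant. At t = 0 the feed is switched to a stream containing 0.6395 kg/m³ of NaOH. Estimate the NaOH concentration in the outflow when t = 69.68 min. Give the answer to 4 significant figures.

Accumulation = in − out for the solute gives V dC/dt = Q(C_in − C).
So dC/dt = (C_in − C)/τ with τ = V/Q = 12.89/0.3042 = 42.3734 min.
This is linear first-order; C(t) = C_in + (C₀ − C_in) e^(−t/τ).
C(69.68) = 0.6395 + (0.3472 − 0.6395)·e^(−69.68/42.3734) = 0.6395 + (-0.292300)·0.193123 = 0.583050 kg/m³.

0.5831 kg/m³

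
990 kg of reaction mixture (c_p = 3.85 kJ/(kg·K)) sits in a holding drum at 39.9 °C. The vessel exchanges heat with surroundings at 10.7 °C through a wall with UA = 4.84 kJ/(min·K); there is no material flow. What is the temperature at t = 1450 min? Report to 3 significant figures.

Lumped-capacitance energy balance: M c_p dT/dt = UA(T_amb − T).
dT/dt = (T_ss − T)/τ with T_ss = T_amb = 10.700 °C, τ = M c_p/UA = 990·3.85/4.84 = 787.50 min.
Integrating: T(t) = T_ss + (T₀ − T_ss) e^(−t/τ).
T(1450) = 10.700 + (29.200)·0.15862 = 15.332 °C.

15.3 °C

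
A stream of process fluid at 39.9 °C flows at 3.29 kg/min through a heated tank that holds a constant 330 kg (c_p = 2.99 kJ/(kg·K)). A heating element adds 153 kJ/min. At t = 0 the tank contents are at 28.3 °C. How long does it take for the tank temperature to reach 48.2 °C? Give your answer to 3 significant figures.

M c_p dT/dt = ṁ c_p (T_in − T) + Q̇.
τ = M/ṁ = 100.30 min; T_ss = T_in + Q̇/(ṁ c_p) = 55.453 °C.
T(t) = T_ss + (T₀ − T_ss) e^(−t/τ). Set T = 48.2:
e^(−t/τ) = (48.2 − 55.453)/(28.3 − 55.453) = 0.26713
t = −100.30 · ln(0.26713) = 132.40 min.

132 min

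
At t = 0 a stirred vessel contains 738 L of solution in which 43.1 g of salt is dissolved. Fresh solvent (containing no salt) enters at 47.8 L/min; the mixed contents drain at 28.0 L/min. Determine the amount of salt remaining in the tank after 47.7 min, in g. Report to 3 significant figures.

13.4 g

Let m(t) be the amount of salt. Volume: V(t) = V₀ + (Q_in − Q_out) t = 738 + 19.800 t; V(47.7) = 1682.5 L.
Solute balance: dm/dt = 0 − Q_out C = −Q_out m/V(t).
dm/m = −Q_out dt/(V₀ + 19.800 t); integrating gives ln(m/m₀) = −(Q_out/(Q_in−Q_out)) ln(V/V₀).
m = m₀ (V₀/V)^(Q_out/(Q_in−Q_out)) = 43.1 × (738/1682.5)^(1.4141) = 13.439 g.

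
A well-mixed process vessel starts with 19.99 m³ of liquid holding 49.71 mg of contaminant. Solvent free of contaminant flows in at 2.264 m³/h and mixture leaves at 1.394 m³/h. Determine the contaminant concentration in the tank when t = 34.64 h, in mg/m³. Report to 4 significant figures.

0.2273 mg/m³

Let m(t) be the amount of contaminant. Volume: V(t) = V₀ + (Q_in − Q_out) t = 19.99 + 0.870000 t; V(34.64) = 50.1268 m³.
No contaminant enters, so dm/dt = −Q_out · (m/V).
Separate: dm/m = −Q_out dt/V(t) ⇒ ln(m/m₀) = −(Q_out/(Q_in−Q_out)) ln(V/V₀).
m = m₀ (V₀/V)^(Q_out/(Q_in−Q_out)) = 49.71 × (19.99/50.1268)^(1.60230) = 11.3950 mg.
C = m/V = 11.3950/50.1268 = 0.227324 mg/m³.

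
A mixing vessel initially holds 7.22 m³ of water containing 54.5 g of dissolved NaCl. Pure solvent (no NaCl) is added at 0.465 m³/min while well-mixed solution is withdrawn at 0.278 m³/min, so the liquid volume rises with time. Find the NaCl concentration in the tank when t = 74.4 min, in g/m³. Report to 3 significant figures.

Total volume: dV/dt = Q_in − Q_out = 0.18700 m³/min, so V(t) = 7.22 + 0.18700 t and V(74.4) = 21.133 m³.
No NaCl enters, so dm/dt = −Q_out · (m/V).
Separate: dm/m = −Q_out dt/V(t) ⇒ ln(m/m₀) = −(Q_out/(Q_in−Q_out)) ln(V/V₀).
m = m₀ (V₀/V)^(Q_out/(Q_in−Q_out)) = 54.5 × (7.22/21.133)^(1.4866) = 11.041 g.
C = m/V = 11.041/21.133 = 0.52245 g/m³.

0.522 g/m³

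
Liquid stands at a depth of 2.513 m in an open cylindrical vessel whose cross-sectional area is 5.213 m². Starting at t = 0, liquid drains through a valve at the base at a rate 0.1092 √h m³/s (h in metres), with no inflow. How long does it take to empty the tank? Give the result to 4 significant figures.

A dh/dt = −Q_out = −0.1092 √h.
This is separable: 2 d(√h)/dt = −0.1092/A, so √h = √h₀ − (0.1092/(2A)) t.
Set h = 0: 2√h₀ = (0.1092/A) t_empty ⇒ t_empty = 2A√h₀/0.1092.
t_empty = 2·5.213·√2.513/0.1092 = 10.4260·1.58524/0.1092 = 151.353 s.

151.4 s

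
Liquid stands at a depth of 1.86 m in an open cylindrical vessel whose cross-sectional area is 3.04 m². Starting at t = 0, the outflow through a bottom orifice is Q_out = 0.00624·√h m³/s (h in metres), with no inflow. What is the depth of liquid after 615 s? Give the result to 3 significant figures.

With no inflow, A dh/dt = −0.00624 √h.
This is separable: 2 d(√h)/dt = −0.00624/A, so √h = √h₀ − (0.00624/(2A)) t.
√h = √1.86 − 0.00624·615/(2·3.04) = 1.3638 − 0.63118 = 0.73263.
h = 0.73263² = 0.53675 m.

0.537 m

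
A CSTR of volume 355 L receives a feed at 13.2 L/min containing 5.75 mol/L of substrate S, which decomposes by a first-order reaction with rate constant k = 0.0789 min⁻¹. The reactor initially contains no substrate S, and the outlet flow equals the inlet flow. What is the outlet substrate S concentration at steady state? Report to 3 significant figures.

1.84 mol/L

V dC/dt = Q(C_in − C) − k V C.
Steady state (dC/dt = 0): C_ss = Q C_in/(Q + kV) = C_in/(1 + kV/Q).
C_ss = 13.2·5.75/(13.2 + 0.0789·355) = 75.900/41.209 = 1.8418 mol/L.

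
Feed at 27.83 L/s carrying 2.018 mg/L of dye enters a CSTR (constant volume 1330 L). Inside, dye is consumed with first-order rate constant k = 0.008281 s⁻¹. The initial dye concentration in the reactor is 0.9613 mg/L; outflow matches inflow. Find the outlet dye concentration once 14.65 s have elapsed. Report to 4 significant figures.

Accumulation = in − out − consumed: V dC/dt = Q C_in − Q C − k V C.
dC/dt = (Q/V) C_in − (Q/V + k) C; effective rate a = Q/V + k = 0.0209248 + 0.008281 = 0.0292058 s⁻¹.
C_ss = Q C_in/(Q + kV) = 1.44582 mg/L; C(t) = C_ss + (C₀ − C_ss) e^(−a t).
C(14.65) = 1.44582 + (-0.484517)·e^(−0.0292058·14.65) = 1.44582 + (-0.484517)·0.651899 = 1.12996 mg/L.

1.130 mg/L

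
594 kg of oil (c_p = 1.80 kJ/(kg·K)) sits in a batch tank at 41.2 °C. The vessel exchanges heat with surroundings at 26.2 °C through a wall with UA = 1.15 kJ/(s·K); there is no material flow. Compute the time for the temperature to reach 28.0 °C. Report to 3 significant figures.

Lumped-capacitance energy balance: M c_p dT/dt = UA(T_amb − T).
τ = M c_p/UA = 929.74 s; T_ss = T_amb = 26.200 °C.
T(t) = T_ss + (T₀ − T_ss)e^(−t/τ); set T = 28.0:
t = −τ ln[(T − T_ss)/(T₀ − T_ss)] = −929.74 · ln(0.12000) = 1971.3 s.

1970 s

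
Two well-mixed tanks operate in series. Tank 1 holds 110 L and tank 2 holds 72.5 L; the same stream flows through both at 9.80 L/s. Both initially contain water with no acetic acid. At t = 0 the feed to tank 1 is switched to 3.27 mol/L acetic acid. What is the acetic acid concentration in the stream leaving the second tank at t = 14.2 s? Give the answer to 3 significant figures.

Species balance on tank i: dCᵢ/dt = (Cᵢ₋₁ − Cᵢ)/τᵢ with τᵢ = Vᵢ/Q.
τ₁ = 110/9.80 = 11.224 s; τ₂ = 72.5/9.80 = 7.3980 s.
Tank 1: C₁ = C_in(1 − e^(−t/τ₁)). Tank 2 (τ₁ ≠ τ₂): C₂ = C_in[1 − (τ₁ e^(−t/τ₁) − τ₂ e^(−t/τ₂))/(τ₁ − τ₂)].
At t = 14.2: e^(−t/τ₁) = 0.28221, e^(−t/τ₂) = 0.14669.
C₂ = 3.27·[1 − (11.224·0.28221 − 7.3980·0.14669)/(3.8265)] = 3.27·0.45577 = 1.4904 mol/L.

1.49 mol/L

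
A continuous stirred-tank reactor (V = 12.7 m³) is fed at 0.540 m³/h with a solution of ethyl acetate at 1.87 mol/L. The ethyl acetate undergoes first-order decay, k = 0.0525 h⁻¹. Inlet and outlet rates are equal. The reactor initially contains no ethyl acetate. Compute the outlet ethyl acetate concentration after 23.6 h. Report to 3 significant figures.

Accumulation = in − out − consumed: V dC/dt = Q C_in − Q C − k V C.
dC/dt = (Q/V) C_in − (Q/V + k) C; effective rate a = Q/V + k = 0.042520 + 0.0525 = 0.095020 h⁻¹.
C_ss = Q C_in/(Q + kV) = 0.83679 mol/L; C(t) = C_ss + (C₀ − C_ss) e^(−a t).
C(23.6) = 0.83679 + (-0.83679)·e^(−0.095020·23.6) = 0.83679 + (-0.83679)·0.10620 = 0.74793 mol/L.

0.748 mol/L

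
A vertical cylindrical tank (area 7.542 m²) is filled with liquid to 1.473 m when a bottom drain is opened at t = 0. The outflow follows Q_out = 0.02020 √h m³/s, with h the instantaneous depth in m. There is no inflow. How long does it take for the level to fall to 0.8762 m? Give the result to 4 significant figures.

207.3 s

Accumulation of liquid (constant cross-section A): A dh/dt = −0.02020 √h.
∫ h^(−1/2) dh = −(0.02020/A) ∫ dt, giving 2√h = 2√h₀ − (0.02020/A) t.
t = 2A(√h₀ − √h)/0.02020 = 2·7.542·(√1.473 − √0.8762)/0.02020
  = 15.0840 × (1.21367 − 0.936056) / 0.02020 = 207.305 s.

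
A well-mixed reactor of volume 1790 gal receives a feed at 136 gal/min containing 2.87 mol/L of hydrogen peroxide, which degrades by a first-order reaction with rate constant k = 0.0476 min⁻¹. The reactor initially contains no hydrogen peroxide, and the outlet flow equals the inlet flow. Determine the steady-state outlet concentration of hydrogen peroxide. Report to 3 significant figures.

Species balance: V dC/dt = Q C_in − Q C − k V C.
At steady state: 0 = Q C_in − (Q + kV) C_ss, so C_ss = Q C_in/(Q + kV).
C_ss = 136·2.87/(136 + 0.0476·1790) = 390.32/221.20 = 1.7645 mol/L.

1.76 mol/L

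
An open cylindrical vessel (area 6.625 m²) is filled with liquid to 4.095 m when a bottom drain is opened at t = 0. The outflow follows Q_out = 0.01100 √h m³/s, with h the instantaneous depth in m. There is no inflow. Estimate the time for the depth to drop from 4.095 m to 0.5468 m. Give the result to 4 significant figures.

1547 s

Volume balance on the tank: A dh/dt = −0.01100 √h.
Separate and integrate: 2(√h − √h₀) = −(0.01100/A) t.
t = 2A(√h₀ − √h)/0.01100 = 2·6.625·(√4.095 − √0.5468)/0.01100
  = 13.2500 × (2.02361 − 0.739459) / 0.01100 = 1546.82 s.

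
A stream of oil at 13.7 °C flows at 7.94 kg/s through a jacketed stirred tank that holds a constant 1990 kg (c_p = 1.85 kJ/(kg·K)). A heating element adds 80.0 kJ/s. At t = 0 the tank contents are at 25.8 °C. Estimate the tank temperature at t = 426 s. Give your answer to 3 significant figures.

Energy balance: M c_p dT/dt = ṁ c_p (T_in − T) + 80.0.
Rearrange: dT/dt = (T_ss − T)/τ with τ = M/ṁ = 250.63 s and T_ss = T_in + Q̇/(ṁ c_p) = 19.146 °C.
This is linear first-order; T(t) = T_ss + (T₀ − T_ss) e^(−t/τ).
T(426) = 19.146 + (6.6537)·e^(−426/250.63) = 19.146 + (6.6537)·0.18273 = 20.362 °C.

20.4 °C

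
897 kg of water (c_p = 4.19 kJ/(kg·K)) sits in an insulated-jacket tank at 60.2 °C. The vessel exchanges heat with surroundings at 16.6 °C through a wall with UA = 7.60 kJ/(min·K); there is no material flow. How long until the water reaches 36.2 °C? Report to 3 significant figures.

395 min

Lumped-capacitance energy balance: M c_p dT/dt = UA(T_amb − T).
τ = M c_p/UA = 494.53 min; T_ss = T_amb = 16.600 °C.
T(t) = T_ss + (T₀ − T_ss)e^(−t/τ); set T = 36.2:
t = −τ ln[(T − T_ss)/(T₀ − T_ss)] = −494.53 · ln(0.44954) = 395.39 min.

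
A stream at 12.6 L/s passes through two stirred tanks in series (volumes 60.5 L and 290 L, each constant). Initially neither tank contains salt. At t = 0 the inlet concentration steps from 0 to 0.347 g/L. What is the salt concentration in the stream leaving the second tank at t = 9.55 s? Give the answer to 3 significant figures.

Species balance on tank i: dCᵢ/dt = (Cᵢ₋₁ − Cᵢ)/τᵢ with τᵢ = Vᵢ/Q.
τ₁ = 60.5/12.6 = 4.8016 s; τ₂ = 290/12.6 = 23.016 s.
Solving the cascade with C₁(0)=C₂(0)=0 gives C₂(t) = C_in[1 − (τ₁ e^(−t/τ₁) − τ₂ e^(−t/τ₂))/(τ₁ − τ₂)].
At t = 9.55: e^(−t/τ₁) = 0.13684, e^(−t/τ₂) = 0.66039.
C₂ = 0.347·[1 − (4.8016·0.13684 − 23.016·0.66039)/(-18.214)] = 0.347·0.20160 = 0.069955 g/L.

0.0700 g/L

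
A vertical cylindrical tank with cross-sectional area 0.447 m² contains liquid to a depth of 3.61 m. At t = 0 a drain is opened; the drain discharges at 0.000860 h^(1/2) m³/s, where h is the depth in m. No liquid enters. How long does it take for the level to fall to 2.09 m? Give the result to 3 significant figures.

472 s

With no inflow, A dh/dt = −0.000860 √h.
∫ h^(−1/2) dh = −(0.000860/A) ∫ dt, giving 2√h = 2√h₀ − (0.000860/A) t.
t = 2A(√h₀ − √h)/0.000860 = 2·0.447·(√3.61 − √2.09)/0.000860
  = 0.89400 × (1.9000 − 1.4457) / 0.000860 = 472.28 s.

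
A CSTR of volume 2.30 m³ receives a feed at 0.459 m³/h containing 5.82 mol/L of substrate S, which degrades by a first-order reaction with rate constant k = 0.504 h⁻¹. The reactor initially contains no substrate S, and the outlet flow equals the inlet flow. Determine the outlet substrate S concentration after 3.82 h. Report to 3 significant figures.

1.54 mol/L

V dC/dt = Q(C_in − C) − k V C.
This is linear with rate a = Q/V + k = 0.70357 h⁻¹.
C_ss = Q C_in/(Q + kV) = 1.6508 mol/L; C(t) = C_ss + (C₀ − C_ss) e^(−a t).
C(3.82) = 1.6508 + (-1.6508)·e^(−0.70357·3.82) = 1.6508 + (-1.6508)·0.068043 = 1.5385 mol/L.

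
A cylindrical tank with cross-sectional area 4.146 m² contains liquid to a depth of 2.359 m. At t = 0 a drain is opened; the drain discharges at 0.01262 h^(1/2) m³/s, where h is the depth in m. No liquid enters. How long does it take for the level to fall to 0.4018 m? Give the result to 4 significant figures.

592.7 s

A dh/dt = −Q_out = −0.01262 √h.
This is separable: 2 d(√h)/dt = −0.01262/A, so √h = √h₀ − (0.01262/(2A)) t.
t = 2A(√h₀ − √h)/0.01262 = 2·4.146·(√2.359 − √0.4018)/0.01262
  = 8.29200 × (1.53590 − 0.633877) / 0.01262 = 592.679 s.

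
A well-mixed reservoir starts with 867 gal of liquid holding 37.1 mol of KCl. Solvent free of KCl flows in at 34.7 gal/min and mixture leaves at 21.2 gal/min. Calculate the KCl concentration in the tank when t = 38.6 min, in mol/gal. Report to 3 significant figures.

Let m(t) be the amount of KCl. Volume: V(t) = V₀ + (Q_in − Q_out) t = 867 + 13.500 t; V(38.6) = 1388.1 gal.
No KCl enters, so dm/dt = −Q_out · (m/V).
Separate: dm/m = −Q_out dt/V(t) ⇒ ln(m/m₀) = −(Q_out/(Q_in−Q_out)) ln(V/V₀).
m = m₀ (V₀/V)^(Q_out/(Q_in−Q_out)) = 37.1 × (867/1388.1)^(1.5704) = 17.717 mol.
C = m/V = 17.717/1388.1 = 0.012763 mol/gal.

0.0128 mol/gal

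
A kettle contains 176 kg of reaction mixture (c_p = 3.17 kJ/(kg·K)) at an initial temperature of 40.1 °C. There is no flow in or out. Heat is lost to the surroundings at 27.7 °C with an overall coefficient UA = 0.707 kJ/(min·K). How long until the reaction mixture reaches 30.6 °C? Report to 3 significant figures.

Lumped-capacitance energy balance: M c_p dT/dt = UA(T_amb − T).
τ = M c_p/UA = 789.14 min; T_ss = T_amb = 27.700 °C.
T(t) = T_ss + (T₀ − T_ss)e^(−t/τ); set T = 30.6:
t = −τ ln[(T − T_ss)/(T₀ − T_ss)] = −789.14 · ln(0.23387) = 1146.6 min.

1150 min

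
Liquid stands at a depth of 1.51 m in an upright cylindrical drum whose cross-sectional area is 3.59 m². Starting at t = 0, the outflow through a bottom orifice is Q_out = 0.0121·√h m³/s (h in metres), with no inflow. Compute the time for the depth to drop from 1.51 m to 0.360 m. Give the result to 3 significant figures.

Mass balance (ρ constant): A dh/dt = −0.0121 √h.
Separate and integrate: 2(√h − √h₀) = −(0.0121/A) t.
t = 2A(√h₀ − √h)/0.0121 = 2·3.59·(√1.51 − √0.360)/0.0121
  = 7.1800 × (1.2288 − 0.60000) / 0.0121 = 373.13 s.

373 s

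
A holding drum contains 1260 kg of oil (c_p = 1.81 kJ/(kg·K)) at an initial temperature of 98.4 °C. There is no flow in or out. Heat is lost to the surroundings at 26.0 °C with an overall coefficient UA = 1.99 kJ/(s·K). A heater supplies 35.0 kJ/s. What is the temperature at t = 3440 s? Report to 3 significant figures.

Energy balance: M c_p dT/dt = −UA(T − T_amb) + Q̇.
dT/dt = (T_ss − T)/τ with T_ss = T_amb + Q̇/UA = 26.0 + 35.0/1.99 = 43.588 °C, τ = M c_p/UA = 1260·1.81/1.99 = 1146.0 s.
This is linear first-order; T(t) = T_ss + (T₀ − T_ss) e^(−t/τ).
T(3440) = 43.588 + (54.812)·0.049704 = 46.312 °C.

46.3 °C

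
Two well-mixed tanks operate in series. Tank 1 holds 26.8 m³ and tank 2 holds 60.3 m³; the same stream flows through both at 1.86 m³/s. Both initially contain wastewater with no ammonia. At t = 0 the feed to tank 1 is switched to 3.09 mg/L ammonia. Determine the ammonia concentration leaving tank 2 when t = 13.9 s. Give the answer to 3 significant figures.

Each tank obeys Vᵢ dCᵢ/dt = Q(Cᵢ₋₁ − Cᵢ), so τᵢ = Vᵢ/Q.
τ₁ = 26.8/1.86 = 14.409 s; τ₂ = 60.3/1.86 = 32.419 s.
Solving the cascade with C₁(0)=C₂(0)=0 gives C₂(t) = C_in[1 − (τ₁ e^(−t/τ₁) − τ₂ e^(−t/τ₂))/(τ₁ − τ₂)].
At t = 13.9: e^(−t/τ₁) = 0.38110, e^(−t/τ₂) = 0.65132.
C₂ = 3.09·[1 − (14.409·0.38110 − 32.419·0.65132)/(-18.011)] = 3.09·0.13250 = 0.40944 mg/L.

0.409 mg/L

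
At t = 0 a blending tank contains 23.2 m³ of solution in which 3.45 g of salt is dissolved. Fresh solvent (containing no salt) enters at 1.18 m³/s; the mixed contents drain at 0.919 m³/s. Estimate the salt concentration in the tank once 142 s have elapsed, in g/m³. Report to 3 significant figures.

0.00199 g/m³

Total volume: dV/dt = Q_in − Q_out = 0.26100 m³/s, so V(t) = 23.2 + 0.26100 t and V(142) = 60.262 m³.
Species balance (pure solvent in): dm/dt = −Q_out · m/V(t).
Separate: dm/m = −Q_out dt/V(t) ⇒ ln(m/m₀) = −(Q_out/(Q_in−Q_out)) ln(V/V₀).
m = m₀ (V₀/V)^(Q_out/(Q_in−Q_out)) = 3.45 × (23.2/60.262)^(3.5211) = 0.11971 g.
C = m/V = 0.11971/60.262 = 0.0019865 g/m³.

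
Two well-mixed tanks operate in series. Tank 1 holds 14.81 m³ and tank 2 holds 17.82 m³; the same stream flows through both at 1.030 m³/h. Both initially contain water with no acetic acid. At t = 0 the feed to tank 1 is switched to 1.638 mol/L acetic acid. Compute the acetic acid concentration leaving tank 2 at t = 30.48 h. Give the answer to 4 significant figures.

Time constants: τᵢ = Vᵢ/Q for each well-mixed tank.
τ₁ = 14.81/1.030 = 14.3786 h; τ₂ = 17.82/1.030 = 17.3010 h.
Tank 1: C₁ = C_in(1 − e^(−t/τ₁)). Tank 2 (τ₁ ≠ τ₂): C₂ = C_in[1 − (τ₁ e^(−t/τ₁) − τ₂ e^(−t/τ₂))/(τ₁ − τ₂)].
At t = 30.48: e^(−t/τ₁) = 0.120054, e^(−t/τ₂) = 0.171744.
C₂ = 1.638·[1 − (14.3786·0.120054 − 17.3010·0.171744)/(-2.92233)] = 1.638·0.573930 = 0.940097 mol/L.

0.9401 mol/L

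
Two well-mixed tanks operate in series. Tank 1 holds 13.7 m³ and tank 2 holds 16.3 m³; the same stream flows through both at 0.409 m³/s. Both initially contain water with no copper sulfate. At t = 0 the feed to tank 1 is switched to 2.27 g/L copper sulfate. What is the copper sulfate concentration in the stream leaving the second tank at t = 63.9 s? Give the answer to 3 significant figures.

1.18 g/L

Time constants: τᵢ = Vᵢ/Q for each well-mixed tank.
τ₁ = 13.7/0.409 = 33.496 s; τ₂ = 16.3/0.409 = 39.853 s.
Tank 1: C₁ = C_in(1 − e^(−t/τ₁)). Tank 2 (τ₁ ≠ τ₂): C₂ = C_in[1 − (τ₁ e^(−t/τ₁) − τ₂ e^(−t/τ₂))/(τ₁ − τ₂)].
At t = 63.9: e^(−t/τ₁) = 0.14843, e^(−t/τ₂) = 0.20122.
C₂ = 2.27·[1 − (33.496·0.14843 − 39.853·0.20122)/(-6.3570)] = 2.27·0.52062 = 1.1818 g/L.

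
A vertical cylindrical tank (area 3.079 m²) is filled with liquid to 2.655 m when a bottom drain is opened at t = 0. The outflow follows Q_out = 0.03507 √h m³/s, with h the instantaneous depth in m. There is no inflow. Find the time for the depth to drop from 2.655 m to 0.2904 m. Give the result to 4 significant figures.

191.5 s

With no inflow, A dh/dt = −0.03507 √h.
∫ h^(−1/2) dh = −(0.03507/A) ∫ dt, giving 2√h = 2√h₀ − (0.03507/A) t.
t = 2A(√h₀ − √h)/0.03507 = 2·3.079·(√2.655 − √0.2904)/0.03507
  = 6.15800 × (1.62942 − 0.538888) / 0.03507 = 191.488 s.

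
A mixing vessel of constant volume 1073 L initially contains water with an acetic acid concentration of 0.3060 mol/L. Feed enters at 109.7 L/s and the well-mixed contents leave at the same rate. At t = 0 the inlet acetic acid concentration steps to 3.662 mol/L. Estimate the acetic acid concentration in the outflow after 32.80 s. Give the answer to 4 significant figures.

3.545 mol/L

Species balance on the tank: V dC/dt = Q(C_in − C).
Time constant τ = V/Q = 1073/109.7 = 9.78122 s.
This is linear first-order; C(t) = C_in + (C₀ − C_in) e^(−t/τ).
C(32.80) = 3.662 + (0.3060 − 3.662)·e^(−32.80/9.78122) = 3.662 + (-3.35600)·0.0349665 = 3.54465 mol/L.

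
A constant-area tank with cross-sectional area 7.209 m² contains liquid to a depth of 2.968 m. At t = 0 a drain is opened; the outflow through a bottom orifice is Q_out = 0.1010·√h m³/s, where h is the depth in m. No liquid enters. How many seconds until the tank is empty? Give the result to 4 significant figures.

Mass balance (ρ constant): A dh/dt = −0.1010 √h.
Separate and integrate: 2(√h − √h₀) = −(0.1010/A) t.
Set h = 0: 2√h₀ = (0.1010/A) t_empty ⇒ t_empty = 2A√h₀/0.1010.
t_empty = 2·7.209·√2.968/0.1010 = 14.4180·1.72279/0.1010 = 245.932 s.

245.9 s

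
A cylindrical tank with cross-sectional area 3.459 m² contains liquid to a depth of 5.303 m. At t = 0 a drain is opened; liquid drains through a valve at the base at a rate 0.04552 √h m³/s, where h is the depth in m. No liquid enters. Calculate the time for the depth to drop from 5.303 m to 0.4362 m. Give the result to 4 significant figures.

249.6 s

Unsteady balance on liquid volume: A dh/dt = −0.04552 √h.
∫ h^(−1/2) dh = −(0.04552/A) ∫ dt, giving 2√h = 2√h₀ − (0.04552/A) t.
t = 2A(√h₀ − √h)/0.04552 = 2·3.459·(√5.303 − √0.4362)/0.04552
  = 6.91800 × (2.30282 − 0.660454) / 0.04552 = 249.603 s.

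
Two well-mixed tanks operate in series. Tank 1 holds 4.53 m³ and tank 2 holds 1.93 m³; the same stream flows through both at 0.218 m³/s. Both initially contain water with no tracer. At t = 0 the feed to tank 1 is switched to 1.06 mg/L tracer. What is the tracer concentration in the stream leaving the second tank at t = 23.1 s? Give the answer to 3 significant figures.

Time constants: τᵢ = Vᵢ/Q for each well-mixed tank.
τ₁ = 4.53/0.218 = 20.780 s; τ₂ = 1.93/0.218 = 8.8532 s.
Solving the cascade with C₁(0)=C₂(0)=0 gives C₂(t) = C_in[1 − (τ₁ e^(−t/τ₁) − τ₂ e^(−t/τ₂))/(τ₁ − τ₂)].
At t = 23.1: e^(−t/τ₁) = 0.32901, e^(−t/τ₂) = 0.073592.
C₂ = 1.06·[1 − (20.780·0.32901 − 8.8532·0.073592)/(11.927)] = 1.06·0.48138 = 0.51027 mg/L.

0.510 mg/L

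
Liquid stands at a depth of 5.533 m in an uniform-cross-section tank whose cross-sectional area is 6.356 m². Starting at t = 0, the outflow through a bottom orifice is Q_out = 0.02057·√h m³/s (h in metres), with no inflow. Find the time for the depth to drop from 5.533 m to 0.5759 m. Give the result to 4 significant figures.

With no inflow, A dh/dt = −0.02057 √h.
Separate and integrate: 2(√h − √h₀) = −(0.02057/A) t.
t = 2A(√h₀ − √h)/0.02057 = 2·6.356·(√5.533 − √0.5759)/0.02057
  = 12.7120 × (2.35223 − 0.758881) / 0.02057 = 984.672 s.

984.7 s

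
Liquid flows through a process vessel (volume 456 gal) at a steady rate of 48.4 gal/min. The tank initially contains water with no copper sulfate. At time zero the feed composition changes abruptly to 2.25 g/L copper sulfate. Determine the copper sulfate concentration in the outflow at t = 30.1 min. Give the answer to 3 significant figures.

2.16 g/L

Species balance on the tank: V dC/dt = Q(C_in − C).
Time constant τ = V/Q = 456/48.4 = 9.4215 min.
This is linear first-order; C(t) = C_in + (C₀ − C_in) e^(−t/τ).
C(30.1) = 2.25 + (0 − 2.25)·e^(−30.1/9.4215) = 2.25 + (-2.2500)·0.040974 = 2.1578 g/L.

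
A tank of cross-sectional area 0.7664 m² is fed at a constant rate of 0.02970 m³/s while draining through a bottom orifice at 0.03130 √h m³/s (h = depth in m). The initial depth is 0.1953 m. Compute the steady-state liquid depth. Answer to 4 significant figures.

Accumulation of liquid (constant cross-section A): A dh/dt = Q_in − 0.03130 √h. At steady state dh/dt = 0:
Q_in = 0.03130 √h_ss ⇒ √h_ss = 0.02970/0.03130 = 0.948882.
h_ss = 0.948882² = 0.900377 m. (Since h₀ = 0.1953 m < h_ss, the level will rise toward this value.)

0.9004 m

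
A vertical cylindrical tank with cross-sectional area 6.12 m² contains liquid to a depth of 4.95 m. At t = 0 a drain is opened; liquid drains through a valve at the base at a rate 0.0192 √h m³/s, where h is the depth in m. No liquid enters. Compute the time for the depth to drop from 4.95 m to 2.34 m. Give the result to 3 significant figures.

With no inflow, A dh/dt = −0.0192 √h.
This is separable: 2 d(√h)/dt = −0.0192/A, so √h = √h₀ − (0.0192/(2A)) t.
t = 2A(√h₀ − √h)/0.0192 = 2·6.12·(√4.95 − √2.34)/0.0192
  = 12.240 × (2.2249 − 1.5297) / 0.0192 = 443.16 s.

443 s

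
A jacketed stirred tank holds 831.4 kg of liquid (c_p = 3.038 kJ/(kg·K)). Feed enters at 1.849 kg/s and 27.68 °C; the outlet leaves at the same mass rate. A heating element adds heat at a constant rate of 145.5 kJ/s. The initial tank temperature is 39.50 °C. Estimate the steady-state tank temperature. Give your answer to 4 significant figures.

53.58 °C

First-law balance (no shaft work): M c_p dT/dt = ṁ c_p (T_in − T) + 145.5.
At steady state dT/dt = 0 ⇒ T_ss = T_in + Q̇/(ṁ c_p) = 27.68 + 145.5/(1.849·3.038) = 53.5823 °C.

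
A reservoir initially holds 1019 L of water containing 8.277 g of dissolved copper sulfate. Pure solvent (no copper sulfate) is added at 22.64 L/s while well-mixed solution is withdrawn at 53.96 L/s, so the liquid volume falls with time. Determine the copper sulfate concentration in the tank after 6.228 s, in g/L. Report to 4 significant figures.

0.006966 g/L

Let m(t) be the amount of copper sulfate. Volume: V(t) = V₀ + (Q_in − Q_out) t = 1019 − 31.3200 t; V(6.228) = 823.939 L.
Solute balance: dm/dt = 0 − Q_out C = −Q_out m/V(t).
Separate: dm/m = −Q_out dt/V(t) ⇒ ln(m/m₀) = −(Q_out/(Q_in−Q_out)) ln(V/V₀).
m = m₀ (V₀/V)^(Q_out/(Q_in−Q_out)) = 8.277 × (1019/823.939)^(-1.72286) = 5.73970 g.
C = m/V = 5.73970/823.939 = 0.00696617 g/L.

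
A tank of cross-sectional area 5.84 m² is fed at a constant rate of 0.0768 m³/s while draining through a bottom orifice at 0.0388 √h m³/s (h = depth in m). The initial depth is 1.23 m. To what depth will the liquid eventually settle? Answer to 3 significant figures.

Mass balance (ρ constant): A dh/dt = Q_in − 0.0388 √h. At steady state dh/dt = 0:
Q_in = 0.0388 √h_ss ⇒ √h_ss = 0.0768/0.0388 = 1.9794.
h_ss = 1.9794² = 3.9180 m. (Since h₀ = 1.23 m < h_ss, the level will rise toward this value.)

3.92 m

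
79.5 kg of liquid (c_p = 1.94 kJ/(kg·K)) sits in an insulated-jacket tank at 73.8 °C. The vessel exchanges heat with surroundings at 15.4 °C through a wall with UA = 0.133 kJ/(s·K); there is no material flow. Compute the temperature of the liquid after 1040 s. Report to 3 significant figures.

M c_p dT/dt = −UA(T − T_amb).
dT/dt = (T_ss − T)/τ with T_ss = T_amb = 15.400 °C, τ = M c_p/UA = 79.5·1.94/0.133 = 1159.6 s.
T approaches T_ss exponentially: T(t) = T_ss + (T₀ − T_ss) e^(−t/τ).
T(1040) = 15.400 + (58.400)·0.40786 = 39.219 °C.

39.2 °C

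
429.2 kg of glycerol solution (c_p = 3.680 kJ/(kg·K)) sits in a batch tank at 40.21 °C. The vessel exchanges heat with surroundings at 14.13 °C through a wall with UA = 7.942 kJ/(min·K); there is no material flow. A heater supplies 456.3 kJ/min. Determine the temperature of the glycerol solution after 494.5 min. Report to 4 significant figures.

First-law balance (no shaft work): M c_p dT/dt = −UA(T − T_amb) + Q̇.
dT/dt = (T_ss − T)/τ with T_ss = T_amb + Q̇/UA = 14.13 + 456.3/7.942 = 71.5840 °C, τ = M c_p/UA = 429.2·3.680/7.942 = 198.874 min.
This is linear first-order; T(t) = T_ss + (T₀ − T_ss) e^(−t/τ).
T(494.5) = 71.5840 + (-31.3740)·0.0832006 = 68.9737 °C.

68.97 °C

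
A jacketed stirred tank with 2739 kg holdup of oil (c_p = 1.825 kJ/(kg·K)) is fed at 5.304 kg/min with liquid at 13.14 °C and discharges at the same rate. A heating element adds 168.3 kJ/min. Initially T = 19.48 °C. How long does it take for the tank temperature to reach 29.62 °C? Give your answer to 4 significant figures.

Heat balance on the well-mixed liquid: M c_p dT/dt = ṁ c_p (T_in − T) + 168.3.
τ = M/ṁ = 516.403 min; T_ss = T_in + Q̇/(ṁ c_p) = 30.5267 °C.
T(t) = T_ss + (T₀ − T_ss) e^(−t/τ). Set T = 29.62:
e^(−t/τ) = (29.62 − 30.5267)/(19.48 − 30.5267) = 0.0820807
t = −516.403 · ln(0.0820807) = 1291.03 min.

1291 min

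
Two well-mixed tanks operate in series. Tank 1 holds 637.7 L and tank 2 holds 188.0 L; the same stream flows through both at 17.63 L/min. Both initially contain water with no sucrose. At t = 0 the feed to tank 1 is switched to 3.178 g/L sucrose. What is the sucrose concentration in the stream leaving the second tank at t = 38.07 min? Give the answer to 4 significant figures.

1.642 g/L

Each tank obeys Vᵢ dCᵢ/dt = Q(Cᵢ₋₁ − Cᵢ), so τᵢ = Vᵢ/Q.
τ₁ = 637.7/17.63 = 36.1713 min; τ₂ = 188.0/17.63 = 10.6636 min.
Solving the cascade with C₁(0)=C₂(0)=0 gives C₂(t) = C_in[1 − (τ₁ e^(−t/τ₁) − τ₂ e^(−t/τ₂))/(τ₁ − τ₂)].
At t = 38.07: e^(−t/τ₁) = 0.349067, e^(−t/τ₂) = 0.0281537.
C₂ = 3.178·[1 − (36.1713·0.349067 − 10.6636·0.0281537)/(25.5077)] = 3.178·0.516773 = 1.64231 g/L.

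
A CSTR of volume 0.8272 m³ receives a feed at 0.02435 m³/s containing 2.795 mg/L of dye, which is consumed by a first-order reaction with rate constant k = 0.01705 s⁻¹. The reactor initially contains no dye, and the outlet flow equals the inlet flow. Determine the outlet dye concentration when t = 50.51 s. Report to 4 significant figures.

Species balance: V dC/dt = Q C_in − Q C − k V C.
This is linear with rate a = Q/V + k = 0.0464867 s⁻¹.
C_ss = Q C_in/(Q + kV) = 1.76987 mg/L; C(t) = C_ss + (C₀ − C_ss) e^(−a t).
C(50.51) = 1.76987 + (-1.76987)·e^(−0.0464867·50.51) = 1.76987 + (-1.76987)·0.0955562 = 1.60075 mg/L.

1.601 mg/L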